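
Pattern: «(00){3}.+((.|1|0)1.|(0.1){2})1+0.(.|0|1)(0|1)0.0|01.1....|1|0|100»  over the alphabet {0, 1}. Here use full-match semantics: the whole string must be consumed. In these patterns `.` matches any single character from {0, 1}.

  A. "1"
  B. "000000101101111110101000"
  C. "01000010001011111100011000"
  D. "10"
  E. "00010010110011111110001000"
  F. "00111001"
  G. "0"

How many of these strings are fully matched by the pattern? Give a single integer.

A → match
B → match
C → no match
D → no match
E → no match
F → no match
G → match
Total matched: 3

3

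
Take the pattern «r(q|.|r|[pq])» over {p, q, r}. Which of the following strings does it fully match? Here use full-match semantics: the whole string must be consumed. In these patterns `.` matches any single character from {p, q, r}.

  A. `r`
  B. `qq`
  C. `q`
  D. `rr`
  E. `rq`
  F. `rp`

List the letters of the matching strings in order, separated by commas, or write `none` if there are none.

D, E, F

A → no match
B → no match — must start with `r`
C → no match — must start with `r`
D → match
E → match
F → match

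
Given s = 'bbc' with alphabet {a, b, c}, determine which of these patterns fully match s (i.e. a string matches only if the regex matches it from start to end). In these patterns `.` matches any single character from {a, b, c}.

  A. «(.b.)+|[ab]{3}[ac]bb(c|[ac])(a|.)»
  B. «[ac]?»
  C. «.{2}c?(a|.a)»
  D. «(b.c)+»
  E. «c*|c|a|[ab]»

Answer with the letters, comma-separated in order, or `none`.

A, D

A → match
B → no match
C → no match — must end with 'a'
D → match
E → no match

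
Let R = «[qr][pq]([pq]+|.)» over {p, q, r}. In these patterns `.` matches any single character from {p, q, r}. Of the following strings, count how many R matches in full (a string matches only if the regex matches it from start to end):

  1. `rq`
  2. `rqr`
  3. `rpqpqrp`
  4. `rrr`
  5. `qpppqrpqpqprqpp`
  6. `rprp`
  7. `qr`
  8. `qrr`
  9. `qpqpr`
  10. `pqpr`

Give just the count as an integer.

1

1 → no match
2 → match
3 → no match
4 → no match
5 → no match
6 → no match
7 → no match
8 → no match
9 → no match
10 → no match
Total matched: 1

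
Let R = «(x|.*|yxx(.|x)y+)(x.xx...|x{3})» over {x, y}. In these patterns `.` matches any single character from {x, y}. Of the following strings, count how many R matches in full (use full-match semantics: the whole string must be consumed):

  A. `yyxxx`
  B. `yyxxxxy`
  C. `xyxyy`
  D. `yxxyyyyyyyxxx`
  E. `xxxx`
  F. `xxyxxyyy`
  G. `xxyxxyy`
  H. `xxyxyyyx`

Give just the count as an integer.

4

A. `yyxxx` → match
B. `yyxxxxy` → no match
C. `xyxyy` → no match
D → match
E. `xxxx` → match
F. `xxyxxyyy` → match
G. `xxyxxyy` → no match
H. `xxyxyyyx` → no match
Total matched: 4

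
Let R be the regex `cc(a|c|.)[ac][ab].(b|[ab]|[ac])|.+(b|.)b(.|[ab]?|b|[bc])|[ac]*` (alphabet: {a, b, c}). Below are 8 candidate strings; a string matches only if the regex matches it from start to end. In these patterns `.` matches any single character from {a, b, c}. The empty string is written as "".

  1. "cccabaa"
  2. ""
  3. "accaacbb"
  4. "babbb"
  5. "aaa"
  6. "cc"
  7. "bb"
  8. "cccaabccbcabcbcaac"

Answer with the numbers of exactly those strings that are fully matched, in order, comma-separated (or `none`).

1, 2, 3, 4, 5, 6

1 → match
2 → match
3 → match
4 → match
5 → match
6 → match
7 → no match
8 → no match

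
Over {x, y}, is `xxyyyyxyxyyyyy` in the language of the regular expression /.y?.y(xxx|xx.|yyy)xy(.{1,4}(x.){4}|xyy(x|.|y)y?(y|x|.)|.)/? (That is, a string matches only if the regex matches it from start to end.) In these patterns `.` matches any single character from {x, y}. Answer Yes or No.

Yes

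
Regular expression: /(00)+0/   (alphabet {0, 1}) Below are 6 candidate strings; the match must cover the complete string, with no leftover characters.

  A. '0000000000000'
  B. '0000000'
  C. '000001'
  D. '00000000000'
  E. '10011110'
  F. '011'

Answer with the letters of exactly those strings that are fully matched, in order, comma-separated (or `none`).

A → match
B. '0000000' → match
C. '000001' → no match — must end with '000'
D. '00000000000' → match
E. '10011110' → no match — must start with '00'
F. '011' → no match — must start with '00'

A, B, D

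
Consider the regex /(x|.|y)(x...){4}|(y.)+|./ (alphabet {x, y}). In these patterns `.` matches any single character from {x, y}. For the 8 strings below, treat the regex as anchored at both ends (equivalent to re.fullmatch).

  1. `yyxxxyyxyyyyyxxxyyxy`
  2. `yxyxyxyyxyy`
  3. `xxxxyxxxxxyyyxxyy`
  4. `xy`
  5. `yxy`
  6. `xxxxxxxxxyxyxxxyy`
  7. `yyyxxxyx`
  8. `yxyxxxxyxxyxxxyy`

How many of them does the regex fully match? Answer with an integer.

1

1 → no match
2 → no match
3 → match
4 → no match
5 → no match
6 → no match
7 → no match
8 → no match
Total matched: 1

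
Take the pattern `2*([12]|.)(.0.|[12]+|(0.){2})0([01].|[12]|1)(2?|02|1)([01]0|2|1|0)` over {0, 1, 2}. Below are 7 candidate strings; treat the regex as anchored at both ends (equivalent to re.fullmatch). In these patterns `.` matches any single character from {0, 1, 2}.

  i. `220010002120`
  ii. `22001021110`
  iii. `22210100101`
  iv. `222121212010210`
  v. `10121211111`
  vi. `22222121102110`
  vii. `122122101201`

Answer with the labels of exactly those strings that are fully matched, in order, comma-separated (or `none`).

iv, vi

i → no match
ii → no match
iii → no match
iv → match
v → no match
vi → match
vii → no match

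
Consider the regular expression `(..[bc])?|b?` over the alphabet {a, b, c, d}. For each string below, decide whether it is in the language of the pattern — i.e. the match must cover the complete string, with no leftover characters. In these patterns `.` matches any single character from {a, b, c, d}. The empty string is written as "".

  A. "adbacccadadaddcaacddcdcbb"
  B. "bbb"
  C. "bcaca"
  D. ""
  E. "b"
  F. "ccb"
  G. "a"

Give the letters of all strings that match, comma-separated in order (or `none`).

B, D, E, F

A → no match
B → match
C → no match
D → match
E → match
F → match
G → no match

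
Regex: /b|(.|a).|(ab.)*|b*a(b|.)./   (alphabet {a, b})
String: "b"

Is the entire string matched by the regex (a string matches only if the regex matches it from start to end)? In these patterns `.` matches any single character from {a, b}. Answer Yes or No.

Yes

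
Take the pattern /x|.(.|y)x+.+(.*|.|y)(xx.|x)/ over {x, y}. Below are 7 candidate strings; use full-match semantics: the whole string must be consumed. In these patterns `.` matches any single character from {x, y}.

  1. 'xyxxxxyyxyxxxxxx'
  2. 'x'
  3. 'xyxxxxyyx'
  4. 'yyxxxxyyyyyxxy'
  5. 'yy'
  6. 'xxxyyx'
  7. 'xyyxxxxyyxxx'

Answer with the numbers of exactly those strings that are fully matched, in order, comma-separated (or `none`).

1, 2, 3, 4, 6

1 → match
2 → match
3 → match
4 → match
5 → no match
6 → match
7 → no match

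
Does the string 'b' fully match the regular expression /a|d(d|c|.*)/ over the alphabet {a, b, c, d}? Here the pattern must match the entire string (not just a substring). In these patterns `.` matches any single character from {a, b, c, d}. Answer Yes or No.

No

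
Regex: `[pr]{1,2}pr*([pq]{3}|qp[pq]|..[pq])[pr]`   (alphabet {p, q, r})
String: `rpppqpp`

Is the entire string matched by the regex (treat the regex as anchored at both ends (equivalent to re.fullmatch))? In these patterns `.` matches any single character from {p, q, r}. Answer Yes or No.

Yes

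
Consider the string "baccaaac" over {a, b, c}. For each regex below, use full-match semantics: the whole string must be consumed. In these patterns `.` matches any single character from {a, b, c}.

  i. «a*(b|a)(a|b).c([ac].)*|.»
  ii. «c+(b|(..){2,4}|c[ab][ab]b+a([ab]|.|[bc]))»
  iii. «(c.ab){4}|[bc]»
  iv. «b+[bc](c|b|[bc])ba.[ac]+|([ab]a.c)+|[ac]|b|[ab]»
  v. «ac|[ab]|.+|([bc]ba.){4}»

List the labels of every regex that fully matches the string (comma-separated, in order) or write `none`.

i → match
ii → no match — must start with "c"
iii → no match
iv → match
v → match

i, iv, v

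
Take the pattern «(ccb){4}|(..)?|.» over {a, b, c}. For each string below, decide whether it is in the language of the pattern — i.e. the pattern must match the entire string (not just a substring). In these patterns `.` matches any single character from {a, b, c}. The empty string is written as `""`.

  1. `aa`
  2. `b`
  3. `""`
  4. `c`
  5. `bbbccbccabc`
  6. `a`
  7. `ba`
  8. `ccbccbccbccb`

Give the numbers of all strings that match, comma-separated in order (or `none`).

1, 2, 3, 4, 6, 7, 8

1. `aa` → match
2. `b` → match
3. `""` → match
4. `c` → match
5. `bbbccbccabc` → no match
6. `a` → match
7. `ba` → match
8. `ccbccbccbccb` → match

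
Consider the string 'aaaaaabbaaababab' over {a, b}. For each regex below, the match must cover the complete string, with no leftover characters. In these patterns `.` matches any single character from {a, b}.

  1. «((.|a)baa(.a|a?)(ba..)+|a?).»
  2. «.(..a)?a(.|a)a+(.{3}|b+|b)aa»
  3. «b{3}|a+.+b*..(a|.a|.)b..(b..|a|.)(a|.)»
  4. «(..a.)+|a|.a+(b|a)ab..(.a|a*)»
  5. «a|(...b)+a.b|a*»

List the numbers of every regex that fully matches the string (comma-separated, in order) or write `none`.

1 → no match
2 → no match — must end with 'aa'
3 → match
4 → no match
5 → no match

3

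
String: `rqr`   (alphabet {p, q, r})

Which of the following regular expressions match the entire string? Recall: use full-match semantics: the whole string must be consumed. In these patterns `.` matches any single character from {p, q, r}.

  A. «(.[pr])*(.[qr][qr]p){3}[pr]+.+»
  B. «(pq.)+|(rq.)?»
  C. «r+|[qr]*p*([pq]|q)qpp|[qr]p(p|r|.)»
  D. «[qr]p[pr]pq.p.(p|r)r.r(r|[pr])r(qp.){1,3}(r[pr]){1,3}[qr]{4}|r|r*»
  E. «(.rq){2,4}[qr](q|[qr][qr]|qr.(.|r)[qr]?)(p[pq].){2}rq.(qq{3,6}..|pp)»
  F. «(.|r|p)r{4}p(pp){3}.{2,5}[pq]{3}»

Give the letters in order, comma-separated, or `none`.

A → no match
B → match
C → no match
D → no match
E → no match
F → no match

B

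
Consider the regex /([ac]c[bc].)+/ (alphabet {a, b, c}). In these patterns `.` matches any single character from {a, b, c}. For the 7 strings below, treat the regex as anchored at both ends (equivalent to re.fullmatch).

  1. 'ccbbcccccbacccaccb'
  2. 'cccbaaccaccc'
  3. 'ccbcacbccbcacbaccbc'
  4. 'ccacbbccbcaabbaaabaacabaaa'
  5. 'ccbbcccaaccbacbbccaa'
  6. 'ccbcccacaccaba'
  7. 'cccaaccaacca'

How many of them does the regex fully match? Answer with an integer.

1

1 → no match
2 → no match
3 → no match
4 → no match
5 → no match
6 → no match
7 → match
Total matched: 1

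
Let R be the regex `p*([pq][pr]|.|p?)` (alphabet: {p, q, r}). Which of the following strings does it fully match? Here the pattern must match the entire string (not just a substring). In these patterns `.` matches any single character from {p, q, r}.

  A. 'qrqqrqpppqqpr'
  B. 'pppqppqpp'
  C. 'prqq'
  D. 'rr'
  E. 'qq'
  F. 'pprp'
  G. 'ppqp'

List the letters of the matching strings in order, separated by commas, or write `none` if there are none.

A → no match
B. 'pppqppqpp' → no match
C. 'prqq' → no match
D. 'rr' → no match
E. 'qq' → no match
F. 'pprp' → no match
G. 'ppqp' → match

G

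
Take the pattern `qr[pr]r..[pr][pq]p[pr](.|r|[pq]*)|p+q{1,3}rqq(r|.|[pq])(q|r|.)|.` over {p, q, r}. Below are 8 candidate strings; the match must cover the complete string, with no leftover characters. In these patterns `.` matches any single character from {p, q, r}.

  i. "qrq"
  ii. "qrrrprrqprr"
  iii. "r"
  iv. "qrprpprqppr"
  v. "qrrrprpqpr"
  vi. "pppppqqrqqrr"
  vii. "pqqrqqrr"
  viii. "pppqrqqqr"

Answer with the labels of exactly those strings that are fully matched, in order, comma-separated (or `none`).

ii, iii, iv, v, vi, vii, viii

i → no match
ii → match
iii → match
iv → match
v → match
vi → match
vii → match
viii → match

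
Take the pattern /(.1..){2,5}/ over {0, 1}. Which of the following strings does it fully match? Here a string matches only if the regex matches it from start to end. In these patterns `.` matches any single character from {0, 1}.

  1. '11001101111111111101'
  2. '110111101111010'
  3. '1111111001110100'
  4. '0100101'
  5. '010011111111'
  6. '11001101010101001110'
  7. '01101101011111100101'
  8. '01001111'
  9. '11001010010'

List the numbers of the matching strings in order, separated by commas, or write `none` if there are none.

1 → match
2 → no match
3 → match
4 → no match
5 → match
6 → match
7 → match
8 → match
9 → no match

1, 3, 5, 6, 7, 8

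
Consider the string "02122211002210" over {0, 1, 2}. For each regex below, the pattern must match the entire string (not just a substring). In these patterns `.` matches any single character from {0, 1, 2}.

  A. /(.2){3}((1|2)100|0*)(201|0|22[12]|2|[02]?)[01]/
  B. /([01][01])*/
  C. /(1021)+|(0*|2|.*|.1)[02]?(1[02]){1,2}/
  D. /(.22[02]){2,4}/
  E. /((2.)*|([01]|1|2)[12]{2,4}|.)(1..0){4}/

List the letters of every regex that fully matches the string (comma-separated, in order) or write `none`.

A → match
B → no match
C → match
D → no match
E → no match

A, C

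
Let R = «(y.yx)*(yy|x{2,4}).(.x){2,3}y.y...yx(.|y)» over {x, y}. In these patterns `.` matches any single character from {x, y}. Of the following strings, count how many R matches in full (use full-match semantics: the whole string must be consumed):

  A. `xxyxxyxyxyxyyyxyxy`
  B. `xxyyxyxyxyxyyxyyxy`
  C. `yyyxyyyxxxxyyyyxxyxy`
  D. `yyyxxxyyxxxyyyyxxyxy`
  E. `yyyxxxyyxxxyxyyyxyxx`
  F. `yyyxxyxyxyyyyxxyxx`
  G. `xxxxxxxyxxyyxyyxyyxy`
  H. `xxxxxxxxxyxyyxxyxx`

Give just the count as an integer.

A → match
B → match
C → match
D → match
E → match
F → match
G → no match
H → match
Total matched: 7

7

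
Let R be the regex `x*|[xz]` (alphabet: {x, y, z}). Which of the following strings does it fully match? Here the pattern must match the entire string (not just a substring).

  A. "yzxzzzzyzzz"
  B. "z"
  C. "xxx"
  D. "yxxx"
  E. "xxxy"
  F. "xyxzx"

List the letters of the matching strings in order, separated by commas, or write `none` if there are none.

B, C

A → no match
B → match
C → match
D → no match
E → no match
F → no match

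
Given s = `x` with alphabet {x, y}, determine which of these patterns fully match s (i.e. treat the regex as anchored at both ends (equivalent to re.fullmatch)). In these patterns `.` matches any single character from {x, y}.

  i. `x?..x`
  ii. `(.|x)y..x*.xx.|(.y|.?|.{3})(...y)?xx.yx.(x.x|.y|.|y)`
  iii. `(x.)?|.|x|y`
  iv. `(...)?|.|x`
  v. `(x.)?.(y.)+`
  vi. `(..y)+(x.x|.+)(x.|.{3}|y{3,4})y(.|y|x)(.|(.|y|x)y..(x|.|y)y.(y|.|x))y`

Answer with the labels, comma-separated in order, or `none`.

i → no match
ii → no match
iii → match
iv → match
v → no match
vi → no match — must end with `y`

iii, iv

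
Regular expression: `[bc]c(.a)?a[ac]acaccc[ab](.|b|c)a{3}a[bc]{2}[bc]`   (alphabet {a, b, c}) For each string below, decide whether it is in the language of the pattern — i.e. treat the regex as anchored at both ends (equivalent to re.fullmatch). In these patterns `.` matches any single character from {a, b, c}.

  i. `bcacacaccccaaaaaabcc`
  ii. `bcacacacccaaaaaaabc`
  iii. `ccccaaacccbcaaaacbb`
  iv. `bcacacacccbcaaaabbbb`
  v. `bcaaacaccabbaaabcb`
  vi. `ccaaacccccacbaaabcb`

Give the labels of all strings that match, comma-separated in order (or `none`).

none

i → no match
ii → no match
iii → no match
iv → no match
v → no match
vi → no match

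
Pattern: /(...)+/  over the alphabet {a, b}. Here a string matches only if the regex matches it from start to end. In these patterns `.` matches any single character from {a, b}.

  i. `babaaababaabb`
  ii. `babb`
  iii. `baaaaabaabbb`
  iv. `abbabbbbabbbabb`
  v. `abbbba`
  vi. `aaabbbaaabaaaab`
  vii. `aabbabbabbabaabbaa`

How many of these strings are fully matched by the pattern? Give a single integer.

i → no match
ii → no match
iii → match
iv → match
v → match
vi → match
vii → match
Total matched: 5

5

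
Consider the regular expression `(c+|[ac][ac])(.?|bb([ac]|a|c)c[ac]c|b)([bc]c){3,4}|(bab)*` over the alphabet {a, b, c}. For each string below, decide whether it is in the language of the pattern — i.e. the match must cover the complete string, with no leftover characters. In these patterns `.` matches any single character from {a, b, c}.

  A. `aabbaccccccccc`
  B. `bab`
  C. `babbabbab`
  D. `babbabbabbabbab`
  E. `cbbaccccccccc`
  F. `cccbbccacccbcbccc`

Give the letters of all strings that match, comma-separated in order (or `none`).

A, B, C, D, E, F

A → match
B → match
C → match
D → match
E → match
F → match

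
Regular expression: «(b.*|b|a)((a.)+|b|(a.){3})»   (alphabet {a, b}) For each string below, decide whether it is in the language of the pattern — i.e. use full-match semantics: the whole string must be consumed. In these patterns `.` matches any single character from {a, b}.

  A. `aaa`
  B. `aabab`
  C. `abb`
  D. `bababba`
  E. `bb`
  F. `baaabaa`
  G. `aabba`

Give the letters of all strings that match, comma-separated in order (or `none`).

A → match
B → match
C → no match
D → no match
E → match
F → match
G → no match

A, B, E, F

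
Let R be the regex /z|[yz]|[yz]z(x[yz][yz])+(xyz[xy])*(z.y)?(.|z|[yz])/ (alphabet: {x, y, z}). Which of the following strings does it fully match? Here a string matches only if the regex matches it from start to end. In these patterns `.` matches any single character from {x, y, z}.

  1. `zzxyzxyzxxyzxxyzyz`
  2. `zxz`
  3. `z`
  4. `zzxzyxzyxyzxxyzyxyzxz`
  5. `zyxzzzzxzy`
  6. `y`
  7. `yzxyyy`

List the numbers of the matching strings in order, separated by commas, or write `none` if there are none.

1, 3, 4, 6, 7

1 → match
2. `zxz` → no match
3. `z` → match
4 → match
5. `zyxzzzzxzy` → no match
6. `y` → match
7. `yzxyyy` → match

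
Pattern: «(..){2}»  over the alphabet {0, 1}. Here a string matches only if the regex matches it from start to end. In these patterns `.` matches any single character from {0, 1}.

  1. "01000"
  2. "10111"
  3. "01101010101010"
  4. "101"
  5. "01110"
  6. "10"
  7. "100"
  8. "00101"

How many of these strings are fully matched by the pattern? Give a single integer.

1. "01000" → no match
2. "10111" → no match
3 → no match
4. "101" → no match
5. "01110" → no match
6. "10" → no match
7. "100" → no match
8. "00101" → no match
Total matched: 0

0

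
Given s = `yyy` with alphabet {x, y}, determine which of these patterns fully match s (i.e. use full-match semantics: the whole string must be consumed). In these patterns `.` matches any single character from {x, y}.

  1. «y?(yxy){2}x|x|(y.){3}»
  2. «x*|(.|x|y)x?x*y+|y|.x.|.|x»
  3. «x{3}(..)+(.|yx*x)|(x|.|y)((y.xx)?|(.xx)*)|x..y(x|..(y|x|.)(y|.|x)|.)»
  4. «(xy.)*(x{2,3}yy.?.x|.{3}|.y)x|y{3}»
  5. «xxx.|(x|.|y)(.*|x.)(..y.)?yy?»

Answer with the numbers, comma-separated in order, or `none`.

2, 4, 5

1 → no match
2 → match
3 → no match
4 → match
5 → match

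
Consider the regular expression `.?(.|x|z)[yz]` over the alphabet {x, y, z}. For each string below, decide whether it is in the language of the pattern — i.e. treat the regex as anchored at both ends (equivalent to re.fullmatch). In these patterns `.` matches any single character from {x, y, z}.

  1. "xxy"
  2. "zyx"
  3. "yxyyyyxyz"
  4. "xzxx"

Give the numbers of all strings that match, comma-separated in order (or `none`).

1

1 → match
2 → no match
3 → no match
4 → no match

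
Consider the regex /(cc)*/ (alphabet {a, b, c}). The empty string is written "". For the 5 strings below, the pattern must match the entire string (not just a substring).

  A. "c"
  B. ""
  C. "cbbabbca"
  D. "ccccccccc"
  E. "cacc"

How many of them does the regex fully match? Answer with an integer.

1

A → no match
B → match
C → no match
D → no match
E → no match
Total matched: 1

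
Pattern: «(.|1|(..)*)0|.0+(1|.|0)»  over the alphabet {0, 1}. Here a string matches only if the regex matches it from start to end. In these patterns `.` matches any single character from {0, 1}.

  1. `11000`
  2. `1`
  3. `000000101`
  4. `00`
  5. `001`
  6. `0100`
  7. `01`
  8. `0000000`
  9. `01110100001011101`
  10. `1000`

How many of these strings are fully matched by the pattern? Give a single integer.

5

1 → match
2 → no match
3 → no match
4 → match
5 → match
6 → no match
7 → no match
8 → match
9 → no match
10 → match
Total matched: 5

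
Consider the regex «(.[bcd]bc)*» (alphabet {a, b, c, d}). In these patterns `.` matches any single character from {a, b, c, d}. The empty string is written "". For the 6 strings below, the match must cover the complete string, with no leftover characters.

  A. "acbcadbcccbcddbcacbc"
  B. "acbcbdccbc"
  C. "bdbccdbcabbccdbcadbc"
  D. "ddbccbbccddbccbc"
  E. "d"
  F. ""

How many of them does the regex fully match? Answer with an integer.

A → match
B → no match
C → match
D → no match
E → no match
F → match
Total matched: 3

3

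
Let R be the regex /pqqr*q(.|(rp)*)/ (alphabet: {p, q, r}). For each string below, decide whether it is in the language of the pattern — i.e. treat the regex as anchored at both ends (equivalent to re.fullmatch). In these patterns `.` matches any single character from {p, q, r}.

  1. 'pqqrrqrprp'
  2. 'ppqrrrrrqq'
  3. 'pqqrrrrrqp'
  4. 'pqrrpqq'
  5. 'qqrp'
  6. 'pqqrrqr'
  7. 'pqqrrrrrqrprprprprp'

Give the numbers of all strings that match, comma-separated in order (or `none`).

1 → match
2 → no match — must start with 'pqq'
3 → match
4 → no match — must start with 'pqq'
5 → no match — must start with 'pqq'
6 → match
7 → match

1, 3, 6, 7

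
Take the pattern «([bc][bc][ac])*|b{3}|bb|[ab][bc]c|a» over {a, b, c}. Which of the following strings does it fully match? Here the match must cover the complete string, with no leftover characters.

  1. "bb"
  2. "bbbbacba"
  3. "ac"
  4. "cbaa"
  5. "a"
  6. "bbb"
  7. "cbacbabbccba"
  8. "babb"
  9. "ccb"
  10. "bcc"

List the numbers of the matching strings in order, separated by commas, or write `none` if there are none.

1. "bb" → match
2. "bbbbacba" → no match
3. "ac" → no match
4. "cbaa" → no match
5. "a" → match
6. "bbb" → match
7. "cbacbabbccba" → match
8. "babb" → no match
9. "ccb" → no match
10. "bcc" → match

1, 5, 6, 7, 10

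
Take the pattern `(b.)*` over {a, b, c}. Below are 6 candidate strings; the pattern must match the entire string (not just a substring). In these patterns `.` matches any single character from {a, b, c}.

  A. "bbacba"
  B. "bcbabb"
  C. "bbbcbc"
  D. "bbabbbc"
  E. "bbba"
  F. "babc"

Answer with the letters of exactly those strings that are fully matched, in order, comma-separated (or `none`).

A → no match
B → match
C → match
D → no match
E → match
F → match

B, C, E, F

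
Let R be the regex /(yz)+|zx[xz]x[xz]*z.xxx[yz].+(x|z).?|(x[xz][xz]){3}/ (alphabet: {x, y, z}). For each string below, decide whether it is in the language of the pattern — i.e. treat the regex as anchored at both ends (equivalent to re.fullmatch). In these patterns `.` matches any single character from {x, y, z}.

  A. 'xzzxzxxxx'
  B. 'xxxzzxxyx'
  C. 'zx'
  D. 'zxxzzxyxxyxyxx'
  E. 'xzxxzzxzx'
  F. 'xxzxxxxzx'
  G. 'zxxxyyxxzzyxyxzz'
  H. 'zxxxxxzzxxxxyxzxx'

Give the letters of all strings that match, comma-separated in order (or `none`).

A, E, F, H

A → match
B → no match
C → no match
D → no match
E → match
F → match
G → no match
H → match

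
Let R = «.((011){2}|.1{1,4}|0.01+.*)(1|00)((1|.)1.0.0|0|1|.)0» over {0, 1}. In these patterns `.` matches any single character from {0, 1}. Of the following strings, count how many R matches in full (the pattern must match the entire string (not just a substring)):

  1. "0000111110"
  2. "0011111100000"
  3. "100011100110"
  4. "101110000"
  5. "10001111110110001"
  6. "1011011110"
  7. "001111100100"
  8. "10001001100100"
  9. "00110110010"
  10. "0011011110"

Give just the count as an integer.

9

1 → match
2 → match
3 → match
4 → match
5 → no match — must end with "0"
6 → match
7 → match
8 → match
9 → match
10 → match
Total matched: 9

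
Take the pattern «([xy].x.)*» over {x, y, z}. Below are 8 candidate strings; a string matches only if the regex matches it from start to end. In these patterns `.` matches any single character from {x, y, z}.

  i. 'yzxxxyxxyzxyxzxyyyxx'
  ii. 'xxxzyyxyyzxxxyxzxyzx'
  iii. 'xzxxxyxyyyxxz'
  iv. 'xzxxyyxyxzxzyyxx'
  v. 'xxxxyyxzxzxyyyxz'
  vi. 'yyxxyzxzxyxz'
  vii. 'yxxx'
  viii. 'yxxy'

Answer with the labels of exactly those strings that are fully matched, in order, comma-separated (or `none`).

i, iv, v, vi, vii, viii

i → match
ii → no match
iii → no match
iv → match
v → match
vi → match
vii → match
viii → match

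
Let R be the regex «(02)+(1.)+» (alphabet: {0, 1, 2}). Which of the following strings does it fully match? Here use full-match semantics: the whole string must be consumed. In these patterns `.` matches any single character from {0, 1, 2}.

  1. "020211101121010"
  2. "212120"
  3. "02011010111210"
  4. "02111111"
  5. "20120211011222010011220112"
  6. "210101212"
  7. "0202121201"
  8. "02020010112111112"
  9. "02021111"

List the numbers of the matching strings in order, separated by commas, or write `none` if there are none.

4, 9

1 → no match
2 → no match — must start with "02"
3 → no match
4 → match
5 → no match — must start with "02"
6 → no match — must start with "02"
7 → no match
8 → no match
9 → match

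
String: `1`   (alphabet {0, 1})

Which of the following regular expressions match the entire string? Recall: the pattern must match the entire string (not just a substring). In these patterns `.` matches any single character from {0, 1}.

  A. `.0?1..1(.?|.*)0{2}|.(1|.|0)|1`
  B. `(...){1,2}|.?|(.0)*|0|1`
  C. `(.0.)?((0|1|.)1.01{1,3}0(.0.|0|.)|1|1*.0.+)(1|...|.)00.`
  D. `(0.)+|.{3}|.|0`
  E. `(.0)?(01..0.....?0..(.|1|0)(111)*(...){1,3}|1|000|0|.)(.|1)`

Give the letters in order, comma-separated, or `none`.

A → match
B → match
C → no match
D → match
E → no match

A, B, D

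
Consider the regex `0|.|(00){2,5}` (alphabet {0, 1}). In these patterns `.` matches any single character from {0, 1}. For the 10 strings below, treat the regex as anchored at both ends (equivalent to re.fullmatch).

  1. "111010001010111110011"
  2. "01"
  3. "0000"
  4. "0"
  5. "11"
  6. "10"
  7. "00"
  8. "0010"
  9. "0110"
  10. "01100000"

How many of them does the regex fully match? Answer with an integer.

2

1 → no match
2. "01" → no match
3. "0000" → match
4. "0" → match
5. "11" → no match
6. "10" → no match
7. "00" → no match
8. "0010" → no match
9. "0110" → no match
10. "01100000" → no match
Total matched: 2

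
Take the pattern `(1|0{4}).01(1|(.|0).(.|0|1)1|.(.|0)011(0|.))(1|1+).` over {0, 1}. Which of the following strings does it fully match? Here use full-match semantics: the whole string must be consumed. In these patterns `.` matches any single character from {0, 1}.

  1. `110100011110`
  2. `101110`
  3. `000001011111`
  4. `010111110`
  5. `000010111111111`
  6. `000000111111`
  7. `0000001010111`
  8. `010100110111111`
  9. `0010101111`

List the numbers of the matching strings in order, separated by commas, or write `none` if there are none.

1 → match
2 → no match
3 → no match
4 → no match
5 → match
6 → match
7 → match
8 → no match
9 → no match

1, 5, 6, 7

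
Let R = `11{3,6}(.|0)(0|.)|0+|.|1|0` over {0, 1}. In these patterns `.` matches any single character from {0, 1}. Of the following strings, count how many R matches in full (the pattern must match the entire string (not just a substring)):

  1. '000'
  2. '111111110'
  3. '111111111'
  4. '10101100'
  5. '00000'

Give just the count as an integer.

1 → match
2 → match
3 → match
4 → no match
5 → match
Total matched: 4

4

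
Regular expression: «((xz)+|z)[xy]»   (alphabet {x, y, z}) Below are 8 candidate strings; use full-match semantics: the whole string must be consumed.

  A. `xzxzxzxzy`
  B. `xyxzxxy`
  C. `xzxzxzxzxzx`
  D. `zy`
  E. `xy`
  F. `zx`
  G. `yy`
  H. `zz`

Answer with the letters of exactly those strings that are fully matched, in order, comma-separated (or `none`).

A, C, D, F

A → match
B → no match
C → match
D → match
E → no match
F → match
G → no match
H → no match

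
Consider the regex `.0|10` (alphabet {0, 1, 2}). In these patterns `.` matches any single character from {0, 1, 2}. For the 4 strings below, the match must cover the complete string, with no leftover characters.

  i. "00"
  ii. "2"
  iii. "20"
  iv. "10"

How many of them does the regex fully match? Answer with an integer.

i → match
ii → no match
iii → match
iv → match
Total matched: 3

3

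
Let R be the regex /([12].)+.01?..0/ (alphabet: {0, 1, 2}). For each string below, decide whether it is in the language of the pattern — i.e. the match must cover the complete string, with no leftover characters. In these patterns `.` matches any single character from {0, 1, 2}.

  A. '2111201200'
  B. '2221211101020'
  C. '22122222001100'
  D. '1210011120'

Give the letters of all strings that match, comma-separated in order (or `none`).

A. '2111201200' → match
B → no match
C → match
D. '1210011120' → no match

A, C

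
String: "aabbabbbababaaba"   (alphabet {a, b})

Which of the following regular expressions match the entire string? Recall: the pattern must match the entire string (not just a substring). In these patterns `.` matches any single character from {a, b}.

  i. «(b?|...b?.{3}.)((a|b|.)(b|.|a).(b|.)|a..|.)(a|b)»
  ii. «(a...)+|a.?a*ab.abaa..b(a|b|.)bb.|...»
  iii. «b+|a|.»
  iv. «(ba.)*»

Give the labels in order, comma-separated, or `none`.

ii

i → no match
ii → match
iii → no match
iv → no match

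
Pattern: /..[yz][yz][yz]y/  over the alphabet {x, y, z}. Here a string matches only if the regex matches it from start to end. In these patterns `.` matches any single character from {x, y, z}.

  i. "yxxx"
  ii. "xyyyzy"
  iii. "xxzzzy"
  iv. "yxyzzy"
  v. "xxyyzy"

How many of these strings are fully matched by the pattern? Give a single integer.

i → no match — must end with "y"
ii → match
iii → match
iv → match
v → match
Total matched: 4

4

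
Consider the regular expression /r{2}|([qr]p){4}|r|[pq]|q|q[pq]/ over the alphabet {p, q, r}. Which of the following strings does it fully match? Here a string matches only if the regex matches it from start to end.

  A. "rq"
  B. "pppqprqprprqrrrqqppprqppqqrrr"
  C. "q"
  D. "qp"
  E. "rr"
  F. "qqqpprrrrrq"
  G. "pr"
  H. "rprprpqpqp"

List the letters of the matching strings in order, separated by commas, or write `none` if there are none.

C, D, E

A → no match
B → no match
C → match
D → match
E → match
F → no match
G → no match
H → no match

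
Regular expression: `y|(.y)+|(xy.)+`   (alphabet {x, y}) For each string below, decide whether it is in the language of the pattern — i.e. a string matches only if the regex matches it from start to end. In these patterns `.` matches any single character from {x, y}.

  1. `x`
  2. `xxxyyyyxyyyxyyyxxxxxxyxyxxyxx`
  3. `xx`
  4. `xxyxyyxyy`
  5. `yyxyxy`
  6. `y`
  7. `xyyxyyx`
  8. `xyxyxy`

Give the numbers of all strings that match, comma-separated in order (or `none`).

5, 6, 8

1 → no match
2 → no match
3 → no match
4 → no match
5 → match
6 → match
7 → no match
8 → match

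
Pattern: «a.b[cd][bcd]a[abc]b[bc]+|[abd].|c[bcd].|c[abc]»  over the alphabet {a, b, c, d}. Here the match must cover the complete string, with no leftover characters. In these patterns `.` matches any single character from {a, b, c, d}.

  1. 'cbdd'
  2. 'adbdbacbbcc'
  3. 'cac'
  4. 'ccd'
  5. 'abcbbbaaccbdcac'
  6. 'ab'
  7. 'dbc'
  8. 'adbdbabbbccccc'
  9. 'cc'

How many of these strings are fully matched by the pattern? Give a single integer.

5

1. 'cbdd' → no match
2. 'adbdbacbbcc' → match
3. 'cac' → no match
4. 'ccd' → match
5 → no match
6. 'ab' → match
7. 'dbc' → no match
8 → match
9. 'cc' → match
Total matched: 5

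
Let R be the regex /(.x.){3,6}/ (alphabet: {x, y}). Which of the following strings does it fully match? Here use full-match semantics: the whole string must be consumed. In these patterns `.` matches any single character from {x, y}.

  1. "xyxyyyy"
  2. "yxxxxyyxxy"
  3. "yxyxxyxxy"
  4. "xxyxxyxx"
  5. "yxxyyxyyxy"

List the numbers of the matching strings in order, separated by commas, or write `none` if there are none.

3

1 → no match
2 → no match
3 → match
4 → no match
5 → no match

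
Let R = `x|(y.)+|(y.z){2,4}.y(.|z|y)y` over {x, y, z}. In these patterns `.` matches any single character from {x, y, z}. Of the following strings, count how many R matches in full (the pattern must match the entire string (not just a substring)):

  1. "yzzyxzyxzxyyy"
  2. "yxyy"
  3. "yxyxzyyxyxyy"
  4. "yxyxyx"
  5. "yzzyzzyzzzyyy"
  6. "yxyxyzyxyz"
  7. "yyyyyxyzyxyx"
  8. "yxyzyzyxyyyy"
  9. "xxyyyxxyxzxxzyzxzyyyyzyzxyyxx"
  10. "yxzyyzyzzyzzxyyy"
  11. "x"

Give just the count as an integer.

9

1 → match
2. "yxyy" → match
3. "yxyxzyyxyxyy" → no match
4. "yxyxyx" → match
5 → match
6. "yxyxyzyxyz" → match
7. "yyyyyxyzyxyx" → match
8. "yxyzyzyxyyyy" → match
9 → no match
10 → match
11. "x" → match
Total matched: 9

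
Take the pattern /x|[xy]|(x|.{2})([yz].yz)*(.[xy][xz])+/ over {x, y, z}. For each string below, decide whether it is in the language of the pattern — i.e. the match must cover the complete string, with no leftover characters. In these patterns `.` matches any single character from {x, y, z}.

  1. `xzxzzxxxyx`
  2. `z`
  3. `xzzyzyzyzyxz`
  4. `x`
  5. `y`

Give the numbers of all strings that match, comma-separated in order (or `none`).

1. `xzxzzxxxyx` → match
2. `z` → no match
3. `xzzyzyzyzyxz` → match
4. `x` → match
5. `y` → match

1, 3, 4, 5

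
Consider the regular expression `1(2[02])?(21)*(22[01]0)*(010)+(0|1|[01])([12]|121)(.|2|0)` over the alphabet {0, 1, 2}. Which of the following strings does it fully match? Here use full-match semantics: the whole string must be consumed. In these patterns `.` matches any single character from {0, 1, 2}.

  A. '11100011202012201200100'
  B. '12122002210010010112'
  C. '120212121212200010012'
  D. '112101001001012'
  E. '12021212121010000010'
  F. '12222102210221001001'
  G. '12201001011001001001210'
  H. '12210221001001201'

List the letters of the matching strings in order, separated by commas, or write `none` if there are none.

B, C

A → no match
B → match
C → match
D → no match
E → no match
F → no match
G → no match
H → no match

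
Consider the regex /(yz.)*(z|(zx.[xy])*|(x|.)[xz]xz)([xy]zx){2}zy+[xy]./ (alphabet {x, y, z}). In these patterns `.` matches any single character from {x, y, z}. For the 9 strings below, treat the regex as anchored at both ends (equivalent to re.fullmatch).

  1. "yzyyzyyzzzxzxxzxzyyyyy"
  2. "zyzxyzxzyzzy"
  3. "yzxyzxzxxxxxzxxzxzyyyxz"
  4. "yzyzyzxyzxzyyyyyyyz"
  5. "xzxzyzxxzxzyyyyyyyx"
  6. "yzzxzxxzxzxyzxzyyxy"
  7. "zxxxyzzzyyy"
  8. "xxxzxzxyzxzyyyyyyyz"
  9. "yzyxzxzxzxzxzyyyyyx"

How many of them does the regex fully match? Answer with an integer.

1 → match
2 → no match
3 → no match
4 → match
5 → match
6 → no match
7 → no match
8 → match
9 → no match
Total matched: 4

4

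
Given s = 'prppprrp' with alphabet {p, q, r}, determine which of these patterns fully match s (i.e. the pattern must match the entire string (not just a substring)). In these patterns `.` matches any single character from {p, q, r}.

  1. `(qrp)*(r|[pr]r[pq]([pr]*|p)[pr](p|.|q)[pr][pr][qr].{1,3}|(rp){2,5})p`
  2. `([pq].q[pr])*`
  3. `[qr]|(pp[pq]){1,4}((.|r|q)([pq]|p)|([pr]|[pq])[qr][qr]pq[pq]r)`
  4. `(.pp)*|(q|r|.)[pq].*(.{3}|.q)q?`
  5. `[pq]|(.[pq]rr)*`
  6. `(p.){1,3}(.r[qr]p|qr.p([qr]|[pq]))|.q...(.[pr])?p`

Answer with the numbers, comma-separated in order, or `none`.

1 → no match
2 → no match
3 → no match
4 → no match
5 → no match
6 → match

6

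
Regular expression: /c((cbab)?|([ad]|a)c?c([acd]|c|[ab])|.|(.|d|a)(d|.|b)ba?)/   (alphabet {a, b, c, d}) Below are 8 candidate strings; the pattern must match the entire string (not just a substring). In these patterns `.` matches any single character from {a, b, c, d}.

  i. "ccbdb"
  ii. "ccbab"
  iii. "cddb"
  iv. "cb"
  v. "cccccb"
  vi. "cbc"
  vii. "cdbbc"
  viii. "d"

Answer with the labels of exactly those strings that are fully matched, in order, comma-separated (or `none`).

ii, iii, iv

i. "ccbdb" → no match
ii. "ccbab" → match
iii. "cddb" → match
iv. "cb" → match
v. "cccccb" → no match
vi. "cbc" → no match
vii. "cdbbc" → no match
viii. "d" → no match — must start with "c"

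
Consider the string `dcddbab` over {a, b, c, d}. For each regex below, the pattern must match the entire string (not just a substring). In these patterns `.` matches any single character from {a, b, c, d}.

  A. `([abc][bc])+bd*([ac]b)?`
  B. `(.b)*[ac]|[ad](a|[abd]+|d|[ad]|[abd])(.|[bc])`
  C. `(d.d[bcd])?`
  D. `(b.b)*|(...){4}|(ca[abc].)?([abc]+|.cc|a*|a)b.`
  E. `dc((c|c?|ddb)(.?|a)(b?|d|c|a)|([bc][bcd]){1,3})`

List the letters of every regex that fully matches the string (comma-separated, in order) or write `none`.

A → no match
B → no match
C → no match
D → no match
E → match

E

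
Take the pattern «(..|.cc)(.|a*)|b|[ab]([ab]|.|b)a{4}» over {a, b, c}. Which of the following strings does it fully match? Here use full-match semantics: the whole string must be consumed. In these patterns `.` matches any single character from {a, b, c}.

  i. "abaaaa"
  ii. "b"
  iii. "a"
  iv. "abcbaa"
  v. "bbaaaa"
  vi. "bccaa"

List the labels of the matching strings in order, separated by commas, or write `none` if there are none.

i, ii, v, vi

i. "abaaaa" → match
ii. "b" → match
iii. "a" → no match
iv. "abcbaa" → no match
v. "bbaaaa" → match
vi. "bccaa" → match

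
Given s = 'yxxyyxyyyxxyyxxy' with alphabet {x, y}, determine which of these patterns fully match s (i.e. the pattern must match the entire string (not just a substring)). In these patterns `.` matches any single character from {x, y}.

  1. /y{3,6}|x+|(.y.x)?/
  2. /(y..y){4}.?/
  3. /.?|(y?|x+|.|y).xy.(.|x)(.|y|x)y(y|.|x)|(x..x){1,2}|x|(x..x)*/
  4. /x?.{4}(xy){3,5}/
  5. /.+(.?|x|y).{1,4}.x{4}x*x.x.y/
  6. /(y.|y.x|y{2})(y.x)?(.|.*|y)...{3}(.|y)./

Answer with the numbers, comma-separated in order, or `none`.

1 → no match
2 → match
3 → no match
4 → no match
5 → no match
6 → match

2, 6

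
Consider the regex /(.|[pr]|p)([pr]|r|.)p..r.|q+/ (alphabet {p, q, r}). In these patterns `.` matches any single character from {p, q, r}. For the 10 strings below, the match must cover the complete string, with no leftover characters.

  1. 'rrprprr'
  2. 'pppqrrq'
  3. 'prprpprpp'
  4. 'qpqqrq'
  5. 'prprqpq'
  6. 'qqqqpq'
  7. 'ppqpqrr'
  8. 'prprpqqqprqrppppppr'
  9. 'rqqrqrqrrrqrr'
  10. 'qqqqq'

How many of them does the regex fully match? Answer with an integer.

3

1. 'rrprprr' → match
2. 'pppqrrq' → match
3. 'prprpprpp' → no match
4. 'qpqqrq' → no match
5. 'prprqpq' → no match
6. 'qqqqpq' → no match
7. 'ppqpqrr' → no match
8 → no match
9 → no match
10. 'qqqqq' → match
Total matched: 3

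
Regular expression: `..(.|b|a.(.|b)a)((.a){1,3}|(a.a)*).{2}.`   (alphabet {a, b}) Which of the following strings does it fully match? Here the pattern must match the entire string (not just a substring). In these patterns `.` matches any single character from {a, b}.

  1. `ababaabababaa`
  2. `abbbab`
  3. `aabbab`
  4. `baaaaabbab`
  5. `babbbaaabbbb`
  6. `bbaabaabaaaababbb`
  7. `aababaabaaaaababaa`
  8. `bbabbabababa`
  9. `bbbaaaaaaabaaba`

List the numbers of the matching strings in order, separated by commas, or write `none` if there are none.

1 → match
2. `abbbab` → match
3. `aabbab` → match
4. `baaaaabbab` → no match
5. `babbbaaabbbb` → no match
6 → no match
7 → match
8. `bbabbabababa` → no match
9 → match

1, 2, 3, 7, 9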